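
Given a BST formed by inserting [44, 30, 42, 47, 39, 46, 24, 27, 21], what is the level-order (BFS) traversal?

Tree insertion order: [44, 30, 42, 47, 39, 46, 24, 27, 21]
Tree (level-order array): [44, 30, 47, 24, 42, 46, None, 21, 27, 39]
BFS from the root, enqueuing left then right child of each popped node:
  queue [44] -> pop 44, enqueue [30, 47], visited so far: [44]
  queue [30, 47] -> pop 30, enqueue [24, 42], visited so far: [44, 30]
  queue [47, 24, 42] -> pop 47, enqueue [46], visited so far: [44, 30, 47]
  queue [24, 42, 46] -> pop 24, enqueue [21, 27], visited so far: [44, 30, 47, 24]
  queue [42, 46, 21, 27] -> pop 42, enqueue [39], visited so far: [44, 30, 47, 24, 42]
  queue [46, 21, 27, 39] -> pop 46, enqueue [none], visited so far: [44, 30, 47, 24, 42, 46]
  queue [21, 27, 39] -> pop 21, enqueue [none], visited so far: [44, 30, 47, 24, 42, 46, 21]
  queue [27, 39] -> pop 27, enqueue [none], visited so far: [44, 30, 47, 24, 42, 46, 21, 27]
  queue [39] -> pop 39, enqueue [none], visited so far: [44, 30, 47, 24, 42, 46, 21, 27, 39]
Result: [44, 30, 47, 24, 42, 46, 21, 27, 39]


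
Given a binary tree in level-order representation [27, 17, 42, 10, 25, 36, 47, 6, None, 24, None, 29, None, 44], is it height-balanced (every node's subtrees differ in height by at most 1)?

Tree (level-order array): [27, 17, 42, 10, 25, 36, 47, 6, None, 24, None, 29, None, 44]
Definition: a tree is height-balanced if, at every node, |h(left) - h(right)| <= 1 (empty subtree has height -1).
Bottom-up per-node check:
  node 6: h_left=-1, h_right=-1, diff=0 [OK], height=0
  node 10: h_left=0, h_right=-1, diff=1 [OK], height=1
  node 24: h_left=-1, h_right=-1, diff=0 [OK], height=0
  node 25: h_left=0, h_right=-1, diff=1 [OK], height=1
  node 17: h_left=1, h_right=1, diff=0 [OK], height=2
  node 29: h_left=-1, h_right=-1, diff=0 [OK], height=0
  node 36: h_left=0, h_right=-1, diff=1 [OK], height=1
  node 44: h_left=-1, h_right=-1, diff=0 [OK], height=0
  node 47: h_left=0, h_right=-1, diff=1 [OK], height=1
  node 42: h_left=1, h_right=1, diff=0 [OK], height=2
  node 27: h_left=2, h_right=2, diff=0 [OK], height=3
All nodes satisfy the balance condition.
Result: Balanced


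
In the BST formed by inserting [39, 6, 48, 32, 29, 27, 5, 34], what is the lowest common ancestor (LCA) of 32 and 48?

Tree insertion order: [39, 6, 48, 32, 29, 27, 5, 34]
Tree (level-order array): [39, 6, 48, 5, 32, None, None, None, None, 29, 34, 27]
In a BST, the LCA of p=32, q=48 is the first node v on the
root-to-leaf path with p <= v <= q (go left if both < v, right if both > v).
Walk from root:
  at 39: 32 <= 39 <= 48, this is the LCA
LCA = 39


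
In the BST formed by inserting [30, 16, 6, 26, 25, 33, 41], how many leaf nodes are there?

Tree built from: [30, 16, 6, 26, 25, 33, 41]
Tree (level-order array): [30, 16, 33, 6, 26, None, 41, None, None, 25]
Rule: A leaf has 0 children.
Per-node child counts:
  node 30: 2 child(ren)
  node 16: 2 child(ren)
  node 6: 0 child(ren)
  node 26: 1 child(ren)
  node 25: 0 child(ren)
  node 33: 1 child(ren)
  node 41: 0 child(ren)
Matching nodes: [6, 25, 41]
Count of leaf nodes: 3


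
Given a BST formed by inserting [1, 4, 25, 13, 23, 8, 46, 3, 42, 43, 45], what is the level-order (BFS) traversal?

Tree insertion order: [1, 4, 25, 13, 23, 8, 46, 3, 42, 43, 45]
Tree (level-order array): [1, None, 4, 3, 25, None, None, 13, 46, 8, 23, 42, None, None, None, None, None, None, 43, None, 45]
BFS from the root, enqueuing left then right child of each popped node:
  queue [1] -> pop 1, enqueue [4], visited so far: [1]
  queue [4] -> pop 4, enqueue [3, 25], visited so far: [1, 4]
  queue [3, 25] -> pop 3, enqueue [none], visited so far: [1, 4, 3]
  queue [25] -> pop 25, enqueue [13, 46], visited so far: [1, 4, 3, 25]
  queue [13, 46] -> pop 13, enqueue [8, 23], visited so far: [1, 4, 3, 25, 13]
  queue [46, 8, 23] -> pop 46, enqueue [42], visited so far: [1, 4, 3, 25, 13, 46]
  queue [8, 23, 42] -> pop 8, enqueue [none], visited so far: [1, 4, 3, 25, 13, 46, 8]
  queue [23, 42] -> pop 23, enqueue [none], visited so far: [1, 4, 3, 25, 13, 46, 8, 23]
  queue [42] -> pop 42, enqueue [43], visited so far: [1, 4, 3, 25, 13, 46, 8, 23, 42]
  queue [43] -> pop 43, enqueue [45], visited so far: [1, 4, 3, 25, 13, 46, 8, 23, 42, 43]
  queue [45] -> pop 45, enqueue [none], visited so far: [1, 4, 3, 25, 13, 46, 8, 23, 42, 43, 45]
Result: [1, 4, 3, 25, 13, 46, 8, 23, 42, 43, 45]


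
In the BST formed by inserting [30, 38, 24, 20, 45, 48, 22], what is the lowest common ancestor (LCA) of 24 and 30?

Tree insertion order: [30, 38, 24, 20, 45, 48, 22]
Tree (level-order array): [30, 24, 38, 20, None, None, 45, None, 22, None, 48]
In a BST, the LCA of p=24, q=30 is the first node v on the
root-to-leaf path with p <= v <= q (go left if both < v, right if both > v).
Walk from root:
  at 30: 24 <= 30 <= 30, this is the LCA
LCA = 30


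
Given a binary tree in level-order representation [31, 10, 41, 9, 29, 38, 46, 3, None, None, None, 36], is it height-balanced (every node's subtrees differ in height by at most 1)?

Tree (level-order array): [31, 10, 41, 9, 29, 38, 46, 3, None, None, None, 36]
Definition: a tree is height-balanced if, at every node, |h(left) - h(right)| <= 1 (empty subtree has height -1).
Bottom-up per-node check:
  node 3: h_left=-1, h_right=-1, diff=0 [OK], height=0
  node 9: h_left=0, h_right=-1, diff=1 [OK], height=1
  node 29: h_left=-1, h_right=-1, diff=0 [OK], height=0
  node 10: h_left=1, h_right=0, diff=1 [OK], height=2
  node 36: h_left=-1, h_right=-1, diff=0 [OK], height=0
  node 38: h_left=0, h_right=-1, diff=1 [OK], height=1
  node 46: h_left=-1, h_right=-1, diff=0 [OK], height=0
  node 41: h_left=1, h_right=0, diff=1 [OK], height=2
  node 31: h_left=2, h_right=2, diff=0 [OK], height=3
All nodes satisfy the balance condition.
Result: Balanced


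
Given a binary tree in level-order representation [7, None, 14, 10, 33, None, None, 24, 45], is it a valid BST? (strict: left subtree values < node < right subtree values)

Level-order array: [7, None, 14, 10, 33, None, None, 24, 45]
Validate using subtree bounds (lo, hi): at each node, require lo < value < hi,
then recurse left with hi=value and right with lo=value.
Preorder trace (stopping at first violation):
  at node 7 with bounds (-inf, +inf): OK
  at node 14 with bounds (7, +inf): OK
  at node 10 with bounds (7, 14): OK
  at node 33 with bounds (14, +inf): OK
  at node 24 with bounds (14, 33): OK
  at node 45 with bounds (33, +inf): OK
No violation found at any node.
Result: Valid BST


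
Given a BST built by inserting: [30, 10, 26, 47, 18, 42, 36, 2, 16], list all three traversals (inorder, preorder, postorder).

Tree insertion order: [30, 10, 26, 47, 18, 42, 36, 2, 16]
Tree (level-order array): [30, 10, 47, 2, 26, 42, None, None, None, 18, None, 36, None, 16]
Inorder (L, root, R): [2, 10, 16, 18, 26, 30, 36, 42, 47]
Preorder (root, L, R): [30, 10, 2, 26, 18, 16, 47, 42, 36]
Postorder (L, R, root): [2, 16, 18, 26, 10, 36, 42, 47, 30]


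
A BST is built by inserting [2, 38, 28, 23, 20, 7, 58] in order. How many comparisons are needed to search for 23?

Search path for 23: 2 -> 38 -> 28 -> 23
Found: True
Comparisons: 4


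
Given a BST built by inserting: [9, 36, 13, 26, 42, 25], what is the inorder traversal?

Tree insertion order: [9, 36, 13, 26, 42, 25]
Tree (level-order array): [9, None, 36, 13, 42, None, 26, None, None, 25]
Inorder traversal: [9, 13, 25, 26, 36, 42]


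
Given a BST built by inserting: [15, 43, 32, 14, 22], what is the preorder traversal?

Tree insertion order: [15, 43, 32, 14, 22]
Tree (level-order array): [15, 14, 43, None, None, 32, None, 22]
Preorder traversal: [15, 14, 43, 32, 22]


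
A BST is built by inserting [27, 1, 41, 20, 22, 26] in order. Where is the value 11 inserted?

Starting tree (level order): [27, 1, 41, None, 20, None, None, None, 22, None, 26]
Insertion path: 27 -> 1 -> 20
Result: insert 11 as left child of 20
Final tree (level order): [27, 1, 41, None, 20, None, None, 11, 22, None, None, None, 26]


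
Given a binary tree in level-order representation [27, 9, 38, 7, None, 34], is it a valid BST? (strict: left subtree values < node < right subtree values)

Level-order array: [27, 9, 38, 7, None, 34]
Validate using subtree bounds (lo, hi): at each node, require lo < value < hi,
then recurse left with hi=value and right with lo=value.
Preorder trace (stopping at first violation):
  at node 27 with bounds (-inf, +inf): OK
  at node 9 with bounds (-inf, 27): OK
  at node 7 with bounds (-inf, 9): OK
  at node 38 with bounds (27, +inf): OK
  at node 34 with bounds (27, 38): OK
No violation found at any node.
Result: Valid BST


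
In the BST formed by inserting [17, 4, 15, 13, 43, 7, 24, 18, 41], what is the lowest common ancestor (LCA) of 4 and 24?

Tree insertion order: [17, 4, 15, 13, 43, 7, 24, 18, 41]
Tree (level-order array): [17, 4, 43, None, 15, 24, None, 13, None, 18, 41, 7]
In a BST, the LCA of p=4, q=24 is the first node v on the
root-to-leaf path with p <= v <= q (go left if both < v, right if both > v).
Walk from root:
  at 17: 4 <= 17 <= 24, this is the LCA
LCA = 17


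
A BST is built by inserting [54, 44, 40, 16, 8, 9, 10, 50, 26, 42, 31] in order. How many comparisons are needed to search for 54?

Search path for 54: 54
Found: True
Comparisons: 1


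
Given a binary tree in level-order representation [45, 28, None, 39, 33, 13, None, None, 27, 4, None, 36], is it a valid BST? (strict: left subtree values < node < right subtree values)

Level-order array: [45, 28, None, 39, 33, 13, None, None, 27, 4, None, 36]
Validate using subtree bounds (lo, hi): at each node, require lo < value < hi,
then recurse left with hi=value and right with lo=value.
Preorder trace (stopping at first violation):
  at node 45 with bounds (-inf, +inf): OK
  at node 28 with bounds (-inf, 45): OK
  at node 39 with bounds (-inf, 28): VIOLATION
Node 39 violates its bound: not (-inf < 39 < 28).
Result: Not a valid BST


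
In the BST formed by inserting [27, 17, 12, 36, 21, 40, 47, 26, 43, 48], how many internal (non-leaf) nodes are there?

Tree built from: [27, 17, 12, 36, 21, 40, 47, 26, 43, 48]
Tree (level-order array): [27, 17, 36, 12, 21, None, 40, None, None, None, 26, None, 47, None, None, 43, 48]
Rule: An internal node has at least one child.
Per-node child counts:
  node 27: 2 child(ren)
  node 17: 2 child(ren)
  node 12: 0 child(ren)
  node 21: 1 child(ren)
  node 26: 0 child(ren)
  node 36: 1 child(ren)
  node 40: 1 child(ren)
  node 47: 2 child(ren)
  node 43: 0 child(ren)
  node 48: 0 child(ren)
Matching nodes: [27, 17, 21, 36, 40, 47]
Count of internal (non-leaf) nodes: 6


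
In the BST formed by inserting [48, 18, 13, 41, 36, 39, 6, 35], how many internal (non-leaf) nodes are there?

Tree built from: [48, 18, 13, 41, 36, 39, 6, 35]
Tree (level-order array): [48, 18, None, 13, 41, 6, None, 36, None, None, None, 35, 39]
Rule: An internal node has at least one child.
Per-node child counts:
  node 48: 1 child(ren)
  node 18: 2 child(ren)
  node 13: 1 child(ren)
  node 6: 0 child(ren)
  node 41: 1 child(ren)
  node 36: 2 child(ren)
  node 35: 0 child(ren)
  node 39: 0 child(ren)
Matching nodes: [48, 18, 13, 41, 36]
Count of internal (non-leaf) nodes: 5


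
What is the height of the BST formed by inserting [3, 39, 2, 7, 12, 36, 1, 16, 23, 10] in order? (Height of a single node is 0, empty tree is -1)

Insertion order: [3, 39, 2, 7, 12, 36, 1, 16, 23, 10]
Tree (level-order array): [3, 2, 39, 1, None, 7, None, None, None, None, 12, 10, 36, None, None, 16, None, None, 23]
Compute height bottom-up (empty subtree = -1):
  height(1) = 1 + max(-1, -1) = 0
  height(2) = 1 + max(0, -1) = 1
  height(10) = 1 + max(-1, -1) = 0
  height(23) = 1 + max(-1, -1) = 0
  height(16) = 1 + max(-1, 0) = 1
  height(36) = 1 + max(1, -1) = 2
  height(12) = 1 + max(0, 2) = 3
  height(7) = 1 + max(-1, 3) = 4
  height(39) = 1 + max(4, -1) = 5
  height(3) = 1 + max(1, 5) = 6
Height = 6


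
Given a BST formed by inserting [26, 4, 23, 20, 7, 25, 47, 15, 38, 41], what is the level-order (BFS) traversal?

Tree insertion order: [26, 4, 23, 20, 7, 25, 47, 15, 38, 41]
Tree (level-order array): [26, 4, 47, None, 23, 38, None, 20, 25, None, 41, 7, None, None, None, None, None, None, 15]
BFS from the root, enqueuing left then right child of each popped node:
  queue [26] -> pop 26, enqueue [4, 47], visited so far: [26]
  queue [4, 47] -> pop 4, enqueue [23], visited so far: [26, 4]
  queue [47, 23] -> pop 47, enqueue [38], visited so far: [26, 4, 47]
  queue [23, 38] -> pop 23, enqueue [20, 25], visited so far: [26, 4, 47, 23]
  queue [38, 20, 25] -> pop 38, enqueue [41], visited so far: [26, 4, 47, 23, 38]
  queue [20, 25, 41] -> pop 20, enqueue [7], visited so far: [26, 4, 47, 23, 38, 20]
  queue [25, 41, 7] -> pop 25, enqueue [none], visited so far: [26, 4, 47, 23, 38, 20, 25]
  queue [41, 7] -> pop 41, enqueue [none], visited so far: [26, 4, 47, 23, 38, 20, 25, 41]
  queue [7] -> pop 7, enqueue [15], visited so far: [26, 4, 47, 23, 38, 20, 25, 41, 7]
  queue [15] -> pop 15, enqueue [none], visited so far: [26, 4, 47, 23, 38, 20, 25, 41, 7, 15]
Result: [26, 4, 47, 23, 38, 20, 25, 41, 7, 15]


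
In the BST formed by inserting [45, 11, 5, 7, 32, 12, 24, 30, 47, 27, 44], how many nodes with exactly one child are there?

Tree built from: [45, 11, 5, 7, 32, 12, 24, 30, 47, 27, 44]
Tree (level-order array): [45, 11, 47, 5, 32, None, None, None, 7, 12, 44, None, None, None, 24, None, None, None, 30, 27]
Rule: These are nodes with exactly 1 non-null child.
Per-node child counts:
  node 45: 2 child(ren)
  node 11: 2 child(ren)
  node 5: 1 child(ren)
  node 7: 0 child(ren)
  node 32: 2 child(ren)
  node 12: 1 child(ren)
  node 24: 1 child(ren)
  node 30: 1 child(ren)
  node 27: 0 child(ren)
  node 44: 0 child(ren)
  node 47: 0 child(ren)
Matching nodes: [5, 12, 24, 30]
Count of nodes with exactly one child: 4


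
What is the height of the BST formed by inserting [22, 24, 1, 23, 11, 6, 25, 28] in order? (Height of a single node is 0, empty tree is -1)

Insertion order: [22, 24, 1, 23, 11, 6, 25, 28]
Tree (level-order array): [22, 1, 24, None, 11, 23, 25, 6, None, None, None, None, 28]
Compute height bottom-up (empty subtree = -1):
  height(6) = 1 + max(-1, -1) = 0
  height(11) = 1 + max(0, -1) = 1
  height(1) = 1 + max(-1, 1) = 2
  height(23) = 1 + max(-1, -1) = 0
  height(28) = 1 + max(-1, -1) = 0
  height(25) = 1 + max(-1, 0) = 1
  height(24) = 1 + max(0, 1) = 2
  height(22) = 1 + max(2, 2) = 3
Height = 3


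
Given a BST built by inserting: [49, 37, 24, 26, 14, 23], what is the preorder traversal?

Tree insertion order: [49, 37, 24, 26, 14, 23]
Tree (level-order array): [49, 37, None, 24, None, 14, 26, None, 23]
Preorder traversal: [49, 37, 24, 14, 23, 26]


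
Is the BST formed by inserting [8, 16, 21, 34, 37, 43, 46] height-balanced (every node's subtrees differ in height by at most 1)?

Tree (level-order array): [8, None, 16, None, 21, None, 34, None, 37, None, 43, None, 46]
Definition: a tree is height-balanced if, at every node, |h(left) - h(right)| <= 1 (empty subtree has height -1).
Bottom-up per-node check:
  node 46: h_left=-1, h_right=-1, diff=0 [OK], height=0
  node 43: h_left=-1, h_right=0, diff=1 [OK], height=1
  node 37: h_left=-1, h_right=1, diff=2 [FAIL (|-1-1|=2 > 1)], height=2
  node 34: h_left=-1, h_right=2, diff=3 [FAIL (|-1-2|=3 > 1)], height=3
  node 21: h_left=-1, h_right=3, diff=4 [FAIL (|-1-3|=4 > 1)], height=4
  node 16: h_left=-1, h_right=4, diff=5 [FAIL (|-1-4|=5 > 1)], height=5
  node 8: h_left=-1, h_right=5, diff=6 [FAIL (|-1-5|=6 > 1)], height=6
Node 37 violates the condition: |-1 - 1| = 2 > 1.
Result: Not balanced


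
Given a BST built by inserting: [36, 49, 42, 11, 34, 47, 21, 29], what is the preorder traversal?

Tree insertion order: [36, 49, 42, 11, 34, 47, 21, 29]
Tree (level-order array): [36, 11, 49, None, 34, 42, None, 21, None, None, 47, None, 29]
Preorder traversal: [36, 11, 34, 21, 29, 49, 42, 47]


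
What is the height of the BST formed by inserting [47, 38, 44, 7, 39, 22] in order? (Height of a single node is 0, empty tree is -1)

Insertion order: [47, 38, 44, 7, 39, 22]
Tree (level-order array): [47, 38, None, 7, 44, None, 22, 39]
Compute height bottom-up (empty subtree = -1):
  height(22) = 1 + max(-1, -1) = 0
  height(7) = 1 + max(-1, 0) = 1
  height(39) = 1 + max(-1, -1) = 0
  height(44) = 1 + max(0, -1) = 1
  height(38) = 1 + max(1, 1) = 2
  height(47) = 1 + max(2, -1) = 3
Height = 3


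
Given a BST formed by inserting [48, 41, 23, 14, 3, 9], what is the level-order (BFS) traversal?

Tree insertion order: [48, 41, 23, 14, 3, 9]
Tree (level-order array): [48, 41, None, 23, None, 14, None, 3, None, None, 9]
BFS from the root, enqueuing left then right child of each popped node:
  queue [48] -> pop 48, enqueue [41], visited so far: [48]
  queue [41] -> pop 41, enqueue [23], visited so far: [48, 41]
  queue [23] -> pop 23, enqueue [14], visited so far: [48, 41, 23]
  queue [14] -> pop 14, enqueue [3], visited so far: [48, 41, 23, 14]
  queue [3] -> pop 3, enqueue [9], visited so far: [48, 41, 23, 14, 3]
  queue [9] -> pop 9, enqueue [none], visited so far: [48, 41, 23, 14, 3, 9]
Result: [48, 41, 23, 14, 3, 9]


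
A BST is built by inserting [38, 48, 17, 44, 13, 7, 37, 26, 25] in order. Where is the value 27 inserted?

Starting tree (level order): [38, 17, 48, 13, 37, 44, None, 7, None, 26, None, None, None, None, None, 25]
Insertion path: 38 -> 17 -> 37 -> 26
Result: insert 27 as right child of 26
Final tree (level order): [38, 17, 48, 13, 37, 44, None, 7, None, 26, None, None, None, None, None, 25, 27]


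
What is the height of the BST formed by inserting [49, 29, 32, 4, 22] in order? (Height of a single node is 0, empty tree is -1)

Insertion order: [49, 29, 32, 4, 22]
Tree (level-order array): [49, 29, None, 4, 32, None, 22]
Compute height bottom-up (empty subtree = -1):
  height(22) = 1 + max(-1, -1) = 0
  height(4) = 1 + max(-1, 0) = 1
  height(32) = 1 + max(-1, -1) = 0
  height(29) = 1 + max(1, 0) = 2
  height(49) = 1 + max(2, -1) = 3
Height = 3


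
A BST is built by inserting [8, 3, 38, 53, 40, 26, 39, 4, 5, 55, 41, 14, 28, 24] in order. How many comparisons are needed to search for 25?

Search path for 25: 8 -> 38 -> 26 -> 14 -> 24
Found: False
Comparisons: 5


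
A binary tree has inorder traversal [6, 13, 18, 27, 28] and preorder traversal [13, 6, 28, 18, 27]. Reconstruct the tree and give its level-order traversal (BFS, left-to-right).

Inorder:  [6, 13, 18, 27, 28]
Preorder: [13, 6, 28, 18, 27]
Algorithm: preorder visits root first, so consume preorder in order;
for each root, split the current inorder slice at that value into
left-subtree inorder and right-subtree inorder, then recurse.
Recursive splits:
  root=13; inorder splits into left=[6], right=[18, 27, 28]
  root=6; inorder splits into left=[], right=[]
  root=28; inorder splits into left=[18, 27], right=[]
  root=18; inorder splits into left=[], right=[27]
  root=27; inorder splits into left=[], right=[]
Reconstructed level-order: [13, 6, 28, 18, 27]


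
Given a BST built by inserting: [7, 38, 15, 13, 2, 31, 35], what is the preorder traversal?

Tree insertion order: [7, 38, 15, 13, 2, 31, 35]
Tree (level-order array): [7, 2, 38, None, None, 15, None, 13, 31, None, None, None, 35]
Preorder traversal: [7, 2, 38, 15, 13, 31, 35]


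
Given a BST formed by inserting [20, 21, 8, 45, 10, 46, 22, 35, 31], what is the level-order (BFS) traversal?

Tree insertion order: [20, 21, 8, 45, 10, 46, 22, 35, 31]
Tree (level-order array): [20, 8, 21, None, 10, None, 45, None, None, 22, 46, None, 35, None, None, 31]
BFS from the root, enqueuing left then right child of each popped node:
  queue [20] -> pop 20, enqueue [8, 21], visited so far: [20]
  queue [8, 21] -> pop 8, enqueue [10], visited so far: [20, 8]
  queue [21, 10] -> pop 21, enqueue [45], visited so far: [20, 8, 21]
  queue [10, 45] -> pop 10, enqueue [none], visited so far: [20, 8, 21, 10]
  queue [45] -> pop 45, enqueue [22, 46], visited so far: [20, 8, 21, 10, 45]
  queue [22, 46] -> pop 22, enqueue [35], visited so far: [20, 8, 21, 10, 45, 22]
  queue [46, 35] -> pop 46, enqueue [none], visited so far: [20, 8, 21, 10, 45, 22, 46]
  queue [35] -> pop 35, enqueue [31], visited so far: [20, 8, 21, 10, 45, 22, 46, 35]
  queue [31] -> pop 31, enqueue [none], visited so far: [20, 8, 21, 10, 45, 22, 46, 35, 31]
Result: [20, 8, 21, 10, 45, 22, 46, 35, 31]


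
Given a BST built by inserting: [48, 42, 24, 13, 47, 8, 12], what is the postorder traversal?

Tree insertion order: [48, 42, 24, 13, 47, 8, 12]
Tree (level-order array): [48, 42, None, 24, 47, 13, None, None, None, 8, None, None, 12]
Postorder traversal: [12, 8, 13, 24, 47, 42, 48]


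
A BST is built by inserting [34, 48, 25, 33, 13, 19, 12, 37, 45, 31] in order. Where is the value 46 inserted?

Starting tree (level order): [34, 25, 48, 13, 33, 37, None, 12, 19, 31, None, None, 45]
Insertion path: 34 -> 48 -> 37 -> 45
Result: insert 46 as right child of 45
Final tree (level order): [34, 25, 48, 13, 33, 37, None, 12, 19, 31, None, None, 45, None, None, None, None, None, None, None, 46]


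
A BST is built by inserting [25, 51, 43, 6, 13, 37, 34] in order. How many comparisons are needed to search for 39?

Search path for 39: 25 -> 51 -> 43 -> 37
Found: False
Comparisons: 4


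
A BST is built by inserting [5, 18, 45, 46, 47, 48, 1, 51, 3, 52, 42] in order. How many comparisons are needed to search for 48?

Search path for 48: 5 -> 18 -> 45 -> 46 -> 47 -> 48
Found: True
Comparisons: 6


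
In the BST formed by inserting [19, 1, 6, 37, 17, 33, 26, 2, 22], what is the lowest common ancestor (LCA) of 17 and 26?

Tree insertion order: [19, 1, 6, 37, 17, 33, 26, 2, 22]
Tree (level-order array): [19, 1, 37, None, 6, 33, None, 2, 17, 26, None, None, None, None, None, 22]
In a BST, the LCA of p=17, q=26 is the first node v on the
root-to-leaf path with p <= v <= q (go left if both < v, right if both > v).
Walk from root:
  at 19: 17 <= 19 <= 26, this is the LCA
LCA = 19


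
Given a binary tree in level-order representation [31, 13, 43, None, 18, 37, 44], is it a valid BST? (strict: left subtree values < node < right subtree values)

Level-order array: [31, 13, 43, None, 18, 37, 44]
Validate using subtree bounds (lo, hi): at each node, require lo < value < hi,
then recurse left with hi=value and right with lo=value.
Preorder trace (stopping at first violation):
  at node 31 with bounds (-inf, +inf): OK
  at node 13 with bounds (-inf, 31): OK
  at node 18 with bounds (13, 31): OK
  at node 43 with bounds (31, +inf): OK
  at node 37 with bounds (31, 43): OK
  at node 44 with bounds (43, +inf): OK
No violation found at any node.
Result: Valid BST


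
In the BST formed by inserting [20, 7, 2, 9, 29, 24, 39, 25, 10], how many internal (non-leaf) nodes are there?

Tree built from: [20, 7, 2, 9, 29, 24, 39, 25, 10]
Tree (level-order array): [20, 7, 29, 2, 9, 24, 39, None, None, None, 10, None, 25]
Rule: An internal node has at least one child.
Per-node child counts:
  node 20: 2 child(ren)
  node 7: 2 child(ren)
  node 2: 0 child(ren)
  node 9: 1 child(ren)
  node 10: 0 child(ren)
  node 29: 2 child(ren)
  node 24: 1 child(ren)
  node 25: 0 child(ren)
  node 39: 0 child(ren)
Matching nodes: [20, 7, 9, 29, 24]
Count of internal (non-leaf) nodes: 5


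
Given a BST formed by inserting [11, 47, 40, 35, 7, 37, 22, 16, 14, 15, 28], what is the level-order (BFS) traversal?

Tree insertion order: [11, 47, 40, 35, 7, 37, 22, 16, 14, 15, 28]
Tree (level-order array): [11, 7, 47, None, None, 40, None, 35, None, 22, 37, 16, 28, None, None, 14, None, None, None, None, 15]
BFS from the root, enqueuing left then right child of each popped node:
  queue [11] -> pop 11, enqueue [7, 47], visited so far: [11]
  queue [7, 47] -> pop 7, enqueue [none], visited so far: [11, 7]
  queue [47] -> pop 47, enqueue [40], visited so far: [11, 7, 47]
  queue [40] -> pop 40, enqueue [35], visited so far: [11, 7, 47, 40]
  queue [35] -> pop 35, enqueue [22, 37], visited so far: [11, 7, 47, 40, 35]
  queue [22, 37] -> pop 22, enqueue [16, 28], visited so far: [11, 7, 47, 40, 35, 22]
  queue [37, 16, 28] -> pop 37, enqueue [none], visited so far: [11, 7, 47, 40, 35, 22, 37]
  queue [16, 28] -> pop 16, enqueue [14], visited so far: [11, 7, 47, 40, 35, 22, 37, 16]
  queue [28, 14] -> pop 28, enqueue [none], visited so far: [11, 7, 47, 40, 35, 22, 37, 16, 28]
  queue [14] -> pop 14, enqueue [15], visited so far: [11, 7, 47, 40, 35, 22, 37, 16, 28, 14]
  queue [15] -> pop 15, enqueue [none], visited so far: [11, 7, 47, 40, 35, 22, 37, 16, 28, 14, 15]
Result: [11, 7, 47, 40, 35, 22, 37, 16, 28, 14, 15]


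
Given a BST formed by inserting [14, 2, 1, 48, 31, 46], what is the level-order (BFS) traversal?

Tree insertion order: [14, 2, 1, 48, 31, 46]
Tree (level-order array): [14, 2, 48, 1, None, 31, None, None, None, None, 46]
BFS from the root, enqueuing left then right child of each popped node:
  queue [14] -> pop 14, enqueue [2, 48], visited so far: [14]
  queue [2, 48] -> pop 2, enqueue [1], visited so far: [14, 2]
  queue [48, 1] -> pop 48, enqueue [31], visited so far: [14, 2, 48]
  queue [1, 31] -> pop 1, enqueue [none], visited so far: [14, 2, 48, 1]
  queue [31] -> pop 31, enqueue [46], visited so far: [14, 2, 48, 1, 31]
  queue [46] -> pop 46, enqueue [none], visited so far: [14, 2, 48, 1, 31, 46]
Result: [14, 2, 48, 1, 31, 46]


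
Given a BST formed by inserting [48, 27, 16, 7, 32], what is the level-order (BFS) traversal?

Tree insertion order: [48, 27, 16, 7, 32]
Tree (level-order array): [48, 27, None, 16, 32, 7]
BFS from the root, enqueuing left then right child of each popped node:
  queue [48] -> pop 48, enqueue [27], visited so far: [48]
  queue [27] -> pop 27, enqueue [16, 32], visited so far: [48, 27]
  queue [16, 32] -> pop 16, enqueue [7], visited so far: [48, 27, 16]
  queue [32, 7] -> pop 32, enqueue [none], visited so far: [48, 27, 16, 32]
  queue [7] -> pop 7, enqueue [none], visited so far: [48, 27, 16, 32, 7]
Result: [48, 27, 16, 32, 7]


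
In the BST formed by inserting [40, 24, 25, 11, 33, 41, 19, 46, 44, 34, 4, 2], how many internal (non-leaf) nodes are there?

Tree built from: [40, 24, 25, 11, 33, 41, 19, 46, 44, 34, 4, 2]
Tree (level-order array): [40, 24, 41, 11, 25, None, 46, 4, 19, None, 33, 44, None, 2, None, None, None, None, 34]
Rule: An internal node has at least one child.
Per-node child counts:
  node 40: 2 child(ren)
  node 24: 2 child(ren)
  node 11: 2 child(ren)
  node 4: 1 child(ren)
  node 2: 0 child(ren)
  node 19: 0 child(ren)
  node 25: 1 child(ren)
  node 33: 1 child(ren)
  node 34: 0 child(ren)
  node 41: 1 child(ren)
  node 46: 1 child(ren)
  node 44: 0 child(ren)
Matching nodes: [40, 24, 11, 4, 25, 33, 41, 46]
Count of internal (non-leaf) nodes: 8


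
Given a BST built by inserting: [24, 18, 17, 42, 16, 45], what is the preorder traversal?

Tree insertion order: [24, 18, 17, 42, 16, 45]
Tree (level-order array): [24, 18, 42, 17, None, None, 45, 16]
Preorder traversal: [24, 18, 17, 16, 42, 45]


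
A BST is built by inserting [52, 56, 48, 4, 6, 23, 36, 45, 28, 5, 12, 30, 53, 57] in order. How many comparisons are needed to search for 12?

Search path for 12: 52 -> 48 -> 4 -> 6 -> 23 -> 12
Found: True
Comparisons: 6


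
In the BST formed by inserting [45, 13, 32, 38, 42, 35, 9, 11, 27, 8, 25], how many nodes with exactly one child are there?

Tree built from: [45, 13, 32, 38, 42, 35, 9, 11, 27, 8, 25]
Tree (level-order array): [45, 13, None, 9, 32, 8, 11, 27, 38, None, None, None, None, 25, None, 35, 42]
Rule: These are nodes with exactly 1 non-null child.
Per-node child counts:
  node 45: 1 child(ren)
  node 13: 2 child(ren)
  node 9: 2 child(ren)
  node 8: 0 child(ren)
  node 11: 0 child(ren)
  node 32: 2 child(ren)
  node 27: 1 child(ren)
  node 25: 0 child(ren)
  node 38: 2 child(ren)
  node 35: 0 child(ren)
  node 42: 0 child(ren)
Matching nodes: [45, 27]
Count of nodes with exactly one child: 2


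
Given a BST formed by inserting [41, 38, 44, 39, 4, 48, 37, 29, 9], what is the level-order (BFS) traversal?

Tree insertion order: [41, 38, 44, 39, 4, 48, 37, 29, 9]
Tree (level-order array): [41, 38, 44, 4, 39, None, 48, None, 37, None, None, None, None, 29, None, 9]
BFS from the root, enqueuing left then right child of each popped node:
  queue [41] -> pop 41, enqueue [38, 44], visited so far: [41]
  queue [38, 44] -> pop 38, enqueue [4, 39], visited so far: [41, 38]
  queue [44, 4, 39] -> pop 44, enqueue [48], visited so far: [41, 38, 44]
  queue [4, 39, 48] -> pop 4, enqueue [37], visited so far: [41, 38, 44, 4]
  queue [39, 48, 37] -> pop 39, enqueue [none], visited so far: [41, 38, 44, 4, 39]
  queue [48, 37] -> pop 48, enqueue [none], visited so far: [41, 38, 44, 4, 39, 48]
  queue [37] -> pop 37, enqueue [29], visited so far: [41, 38, 44, 4, 39, 48, 37]
  queue [29] -> pop 29, enqueue [9], visited so far: [41, 38, 44, 4, 39, 48, 37, 29]
  queue [9] -> pop 9, enqueue [none], visited so far: [41, 38, 44, 4, 39, 48, 37, 29, 9]
Result: [41, 38, 44, 4, 39, 48, 37, 29, 9]


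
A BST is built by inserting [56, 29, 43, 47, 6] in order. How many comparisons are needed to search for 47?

Search path for 47: 56 -> 29 -> 43 -> 47
Found: True
Comparisons: 4


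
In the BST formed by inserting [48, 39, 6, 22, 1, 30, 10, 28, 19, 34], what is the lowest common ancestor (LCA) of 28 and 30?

Tree insertion order: [48, 39, 6, 22, 1, 30, 10, 28, 19, 34]
Tree (level-order array): [48, 39, None, 6, None, 1, 22, None, None, 10, 30, None, 19, 28, 34]
In a BST, the LCA of p=28, q=30 is the first node v on the
root-to-leaf path with p <= v <= q (go left if both < v, right if both > v).
Walk from root:
  at 48: both 28 and 30 < 48, go left
  at 39: both 28 and 30 < 39, go left
  at 6: both 28 and 30 > 6, go right
  at 22: both 28 and 30 > 22, go right
  at 30: 28 <= 30 <= 30, this is the LCA
LCA = 30


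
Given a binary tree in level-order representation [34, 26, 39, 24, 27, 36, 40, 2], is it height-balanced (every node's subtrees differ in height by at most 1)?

Tree (level-order array): [34, 26, 39, 24, 27, 36, 40, 2]
Definition: a tree is height-balanced if, at every node, |h(left) - h(right)| <= 1 (empty subtree has height -1).
Bottom-up per-node check:
  node 2: h_left=-1, h_right=-1, diff=0 [OK], height=0
  node 24: h_left=0, h_right=-1, diff=1 [OK], height=1
  node 27: h_left=-1, h_right=-1, diff=0 [OK], height=0
  node 26: h_left=1, h_right=0, diff=1 [OK], height=2
  node 36: h_left=-1, h_right=-1, diff=0 [OK], height=0
  node 40: h_left=-1, h_right=-1, diff=0 [OK], height=0
  node 39: h_left=0, h_right=0, diff=0 [OK], height=1
  node 34: h_left=2, h_right=1, diff=1 [OK], height=3
All nodes satisfy the balance condition.
Result: Balanced


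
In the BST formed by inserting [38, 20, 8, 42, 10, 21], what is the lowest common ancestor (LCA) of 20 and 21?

Tree insertion order: [38, 20, 8, 42, 10, 21]
Tree (level-order array): [38, 20, 42, 8, 21, None, None, None, 10]
In a BST, the LCA of p=20, q=21 is the first node v on the
root-to-leaf path with p <= v <= q (go left if both < v, right if both > v).
Walk from root:
  at 38: both 20 and 21 < 38, go left
  at 20: 20 <= 20 <= 21, this is the LCA
LCA = 20


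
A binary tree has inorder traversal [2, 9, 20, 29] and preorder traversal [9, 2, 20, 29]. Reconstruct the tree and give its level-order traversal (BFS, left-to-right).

Inorder:  [2, 9, 20, 29]
Preorder: [9, 2, 20, 29]
Algorithm: preorder visits root first, so consume preorder in order;
for each root, split the current inorder slice at that value into
left-subtree inorder and right-subtree inorder, then recurse.
Recursive splits:
  root=9; inorder splits into left=[2], right=[20, 29]
  root=2; inorder splits into left=[], right=[]
  root=20; inorder splits into left=[], right=[29]
  root=29; inorder splits into left=[], right=[]
Reconstructed level-order: [9, 2, 20, 29]


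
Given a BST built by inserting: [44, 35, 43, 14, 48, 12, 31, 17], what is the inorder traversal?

Tree insertion order: [44, 35, 43, 14, 48, 12, 31, 17]
Tree (level-order array): [44, 35, 48, 14, 43, None, None, 12, 31, None, None, None, None, 17]
Inorder traversal: [12, 14, 17, 31, 35, 43, 44, 48]


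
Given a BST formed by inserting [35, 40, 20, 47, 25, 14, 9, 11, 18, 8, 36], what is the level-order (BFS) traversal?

Tree insertion order: [35, 40, 20, 47, 25, 14, 9, 11, 18, 8, 36]
Tree (level-order array): [35, 20, 40, 14, 25, 36, 47, 9, 18, None, None, None, None, None, None, 8, 11]
BFS from the root, enqueuing left then right child of each popped node:
  queue [35] -> pop 35, enqueue [20, 40], visited so far: [35]
  queue [20, 40] -> pop 20, enqueue [14, 25], visited so far: [35, 20]
  queue [40, 14, 25] -> pop 40, enqueue [36, 47], visited so far: [35, 20, 40]
  queue [14, 25, 36, 47] -> pop 14, enqueue [9, 18], visited so far: [35, 20, 40, 14]
  queue [25, 36, 47, 9, 18] -> pop 25, enqueue [none], visited so far: [35, 20, 40, 14, 25]
  queue [36, 47, 9, 18] -> pop 36, enqueue [none], visited so far: [35, 20, 40, 14, 25, 36]
  queue [47, 9, 18] -> pop 47, enqueue [none], visited so far: [35, 20, 40, 14, 25, 36, 47]
  queue [9, 18] -> pop 9, enqueue [8, 11], visited so far: [35, 20, 40, 14, 25, 36, 47, 9]
  queue [18, 8, 11] -> pop 18, enqueue [none], visited so far: [35, 20, 40, 14, 25, 36, 47, 9, 18]
  queue [8, 11] -> pop 8, enqueue [none], visited so far: [35, 20, 40, 14, 25, 36, 47, 9, 18, 8]
  queue [11] -> pop 11, enqueue [none], visited so far: [35, 20, 40, 14, 25, 36, 47, 9, 18, 8, 11]
Result: [35, 20, 40, 14, 25, 36, 47, 9, 18, 8, 11]


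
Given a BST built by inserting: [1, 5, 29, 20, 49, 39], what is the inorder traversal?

Tree insertion order: [1, 5, 29, 20, 49, 39]
Tree (level-order array): [1, None, 5, None, 29, 20, 49, None, None, 39]
Inorder traversal: [1, 5, 20, 29, 39, 49]


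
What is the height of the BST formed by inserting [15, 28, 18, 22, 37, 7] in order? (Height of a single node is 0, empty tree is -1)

Insertion order: [15, 28, 18, 22, 37, 7]
Tree (level-order array): [15, 7, 28, None, None, 18, 37, None, 22]
Compute height bottom-up (empty subtree = -1):
  height(7) = 1 + max(-1, -1) = 0
  height(22) = 1 + max(-1, -1) = 0
  height(18) = 1 + max(-1, 0) = 1
  height(37) = 1 + max(-1, -1) = 0
  height(28) = 1 + max(1, 0) = 2
  height(15) = 1 + max(0, 2) = 3
Height = 3


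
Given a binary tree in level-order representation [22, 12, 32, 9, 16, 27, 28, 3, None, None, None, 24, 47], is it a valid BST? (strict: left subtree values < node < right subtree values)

Level-order array: [22, 12, 32, 9, 16, 27, 28, 3, None, None, None, 24, 47]
Validate using subtree bounds (lo, hi): at each node, require lo < value < hi,
then recurse left with hi=value and right with lo=value.
Preorder trace (stopping at first violation):
  at node 22 with bounds (-inf, +inf): OK
  at node 12 with bounds (-inf, 22): OK
  at node 9 with bounds (-inf, 12): OK
  at node 3 with bounds (-inf, 9): OK
  at node 16 with bounds (12, 22): OK
  at node 32 with bounds (22, +inf): OK
  at node 27 with bounds (22, 32): OK
  at node 24 with bounds (22, 27): OK
  at node 47 with bounds (27, 32): VIOLATION
Node 47 violates its bound: not (27 < 47 < 32).
Result: Not a valid BST


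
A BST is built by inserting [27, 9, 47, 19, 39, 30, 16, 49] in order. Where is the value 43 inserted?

Starting tree (level order): [27, 9, 47, None, 19, 39, 49, 16, None, 30]
Insertion path: 27 -> 47 -> 39
Result: insert 43 as right child of 39
Final tree (level order): [27, 9, 47, None, 19, 39, 49, 16, None, 30, 43]


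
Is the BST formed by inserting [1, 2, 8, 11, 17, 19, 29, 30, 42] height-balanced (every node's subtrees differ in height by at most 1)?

Tree (level-order array): [1, None, 2, None, 8, None, 11, None, 17, None, 19, None, 29, None, 30, None, 42]
Definition: a tree is height-balanced if, at every node, |h(left) - h(right)| <= 1 (empty subtree has height -1).
Bottom-up per-node check:
  node 42: h_left=-1, h_right=-1, diff=0 [OK], height=0
  node 30: h_left=-1, h_right=0, diff=1 [OK], height=1
  node 29: h_left=-1, h_right=1, diff=2 [FAIL (|-1-1|=2 > 1)], height=2
  node 19: h_left=-1, h_right=2, diff=3 [FAIL (|-1-2|=3 > 1)], height=3
  node 17: h_left=-1, h_right=3, diff=4 [FAIL (|-1-3|=4 > 1)], height=4
  node 11: h_left=-1, h_right=4, diff=5 [FAIL (|-1-4|=5 > 1)], height=5
  node 8: h_left=-1, h_right=5, diff=6 [FAIL (|-1-5|=6 > 1)], height=6
  node 2: h_left=-1, h_right=6, diff=7 [FAIL (|-1-6|=7 > 1)], height=7
  node 1: h_left=-1, h_right=7, diff=8 [FAIL (|-1-7|=8 > 1)], height=8
Node 29 violates the condition: |-1 - 1| = 2 > 1.
Result: Not balanced


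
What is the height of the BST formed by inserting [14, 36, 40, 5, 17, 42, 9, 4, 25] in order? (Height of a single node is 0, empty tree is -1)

Insertion order: [14, 36, 40, 5, 17, 42, 9, 4, 25]
Tree (level-order array): [14, 5, 36, 4, 9, 17, 40, None, None, None, None, None, 25, None, 42]
Compute height bottom-up (empty subtree = -1):
  height(4) = 1 + max(-1, -1) = 0
  height(9) = 1 + max(-1, -1) = 0
  height(5) = 1 + max(0, 0) = 1
  height(25) = 1 + max(-1, -1) = 0
  height(17) = 1 + max(-1, 0) = 1
  height(42) = 1 + max(-1, -1) = 0
  height(40) = 1 + max(-1, 0) = 1
  height(36) = 1 + max(1, 1) = 2
  height(14) = 1 + max(1, 2) = 3
Height = 3


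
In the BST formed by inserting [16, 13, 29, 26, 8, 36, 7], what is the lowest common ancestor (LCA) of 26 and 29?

Tree insertion order: [16, 13, 29, 26, 8, 36, 7]
Tree (level-order array): [16, 13, 29, 8, None, 26, 36, 7]
In a BST, the LCA of p=26, q=29 is the first node v on the
root-to-leaf path with p <= v <= q (go left if both < v, right if both > v).
Walk from root:
  at 16: both 26 and 29 > 16, go right
  at 29: 26 <= 29 <= 29, this is the LCA
LCA = 29


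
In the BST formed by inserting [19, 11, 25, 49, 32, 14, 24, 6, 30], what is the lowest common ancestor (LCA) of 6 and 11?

Tree insertion order: [19, 11, 25, 49, 32, 14, 24, 6, 30]
Tree (level-order array): [19, 11, 25, 6, 14, 24, 49, None, None, None, None, None, None, 32, None, 30]
In a BST, the LCA of p=6, q=11 is the first node v on the
root-to-leaf path with p <= v <= q (go left if both < v, right if both > v).
Walk from root:
  at 19: both 6 and 11 < 19, go left
  at 11: 6 <= 11 <= 11, this is the LCA
LCA = 11


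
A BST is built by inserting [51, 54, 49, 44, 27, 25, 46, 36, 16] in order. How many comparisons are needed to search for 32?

Search path for 32: 51 -> 49 -> 44 -> 27 -> 36
Found: False
Comparisons: 5


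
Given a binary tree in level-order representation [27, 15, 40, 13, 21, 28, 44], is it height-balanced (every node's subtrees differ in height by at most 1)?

Tree (level-order array): [27, 15, 40, 13, 21, 28, 44]
Definition: a tree is height-balanced if, at every node, |h(left) - h(right)| <= 1 (empty subtree has height -1).
Bottom-up per-node check:
  node 13: h_left=-1, h_right=-1, diff=0 [OK], height=0
  node 21: h_left=-1, h_right=-1, diff=0 [OK], height=0
  node 15: h_left=0, h_right=0, diff=0 [OK], height=1
  node 28: h_left=-1, h_right=-1, diff=0 [OK], height=0
  node 44: h_left=-1, h_right=-1, diff=0 [OK], height=0
  node 40: h_left=0, h_right=0, diff=0 [OK], height=1
  node 27: h_left=1, h_right=1, diff=0 [OK], height=2
All nodes satisfy the balance condition.
Result: Balanced


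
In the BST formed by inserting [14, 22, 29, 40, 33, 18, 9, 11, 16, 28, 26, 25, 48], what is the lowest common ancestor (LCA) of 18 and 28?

Tree insertion order: [14, 22, 29, 40, 33, 18, 9, 11, 16, 28, 26, 25, 48]
Tree (level-order array): [14, 9, 22, None, 11, 18, 29, None, None, 16, None, 28, 40, None, None, 26, None, 33, 48, 25]
In a BST, the LCA of p=18, q=28 is the first node v on the
root-to-leaf path with p <= v <= q (go left if both < v, right if both > v).
Walk from root:
  at 14: both 18 and 28 > 14, go right
  at 22: 18 <= 22 <= 28, this is the LCA
LCA = 22


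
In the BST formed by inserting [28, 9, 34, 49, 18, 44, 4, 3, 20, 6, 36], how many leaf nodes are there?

Tree built from: [28, 9, 34, 49, 18, 44, 4, 3, 20, 6, 36]
Tree (level-order array): [28, 9, 34, 4, 18, None, 49, 3, 6, None, 20, 44, None, None, None, None, None, None, None, 36]
Rule: A leaf has 0 children.
Per-node child counts:
  node 28: 2 child(ren)
  node 9: 2 child(ren)
  node 4: 2 child(ren)
  node 3: 0 child(ren)
  node 6: 0 child(ren)
  node 18: 1 child(ren)
  node 20: 0 child(ren)
  node 34: 1 child(ren)
  node 49: 1 child(ren)
  node 44: 1 child(ren)
  node 36: 0 child(ren)
Matching nodes: [3, 6, 20, 36]
Count of leaf nodes: 4
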